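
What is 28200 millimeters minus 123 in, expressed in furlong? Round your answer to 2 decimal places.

0.12 furlong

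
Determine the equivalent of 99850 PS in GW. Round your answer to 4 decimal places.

0.0734 gigawatts

1 metric horsepower = 7.35499 × 10^-7 GW.
99850 × 7.35499 × 10^-7 ≈ 0.0734 GW.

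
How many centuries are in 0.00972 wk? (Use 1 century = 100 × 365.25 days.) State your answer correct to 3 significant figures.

1.86e-6 century

1 week = 0.000191650 centuries.
Thus 0.00972 × 0.000191650 ≈ 1.86e-6 century.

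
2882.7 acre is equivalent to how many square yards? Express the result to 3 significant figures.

1.40e+7 yd²

1 acre = 4840.00 square yards.
Then 2882.7 × 4840.00 ≈ 1.40e+7 yd².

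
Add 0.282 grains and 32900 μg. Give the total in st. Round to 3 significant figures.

8.06e-6 stone

0.282 gr = 2.87755e-6 st and 32900 μg = 5.18086e-6 st.
2.87755e-6 + 5.18086e-6 ≈ 8.06e-6 st.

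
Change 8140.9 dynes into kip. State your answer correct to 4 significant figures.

1.830e-5 kip

1 dyn = 2.24809e-9 kip.
Thus 8140.9 × 2.24809e-9 ≈ 1.830e-5 kip.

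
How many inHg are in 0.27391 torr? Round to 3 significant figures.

0.0108 inHg

1 torr = 0.0393701 inches of mercury.
Then 0.27391 × 0.0393701 ≈ 0.0108 inHg.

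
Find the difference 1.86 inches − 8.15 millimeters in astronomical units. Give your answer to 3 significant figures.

2.61e-13 astronomical units

1.86 in = 3.15807e-13 au and 8.15 mm = 5.44794e-14 au.
3.15807e-13 − 5.44794e-14 ≈ 2.61e-13 au.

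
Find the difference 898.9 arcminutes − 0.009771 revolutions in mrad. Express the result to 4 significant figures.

200.1 mrad

898.9 arcmin = 261.479 mrad and 0.009771 rev = 61.3930 mrad.
261.479 − 61.3930 ≈ 200.1 mrad.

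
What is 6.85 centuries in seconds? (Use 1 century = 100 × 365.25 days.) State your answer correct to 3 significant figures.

2.16e+10 s

1 century = 3.15576e+9 s.
Thus 6.85 × 3.15576e+9 ≈ 2.16e+10 s.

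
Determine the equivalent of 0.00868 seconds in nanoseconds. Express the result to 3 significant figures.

8.68 × 10^6 ns

1 second = 1.00000 × 10^9 nanoseconds.
Then 0.00868 × 1.00000 × 10^9 ≈ 8.68 × 10^6 ns.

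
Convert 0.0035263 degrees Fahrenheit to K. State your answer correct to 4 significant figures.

K = (°F + 459.67) × 5/9.
Applying the formula gives 255.4 K.

255.4 kelvins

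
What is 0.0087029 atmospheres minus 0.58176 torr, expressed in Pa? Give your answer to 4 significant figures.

0.0087029 atm = 881.821 Pa and 0.58176 torr = 77.5616 Pa.
881.821 − 77.5616 ≈ 804.3 Pa.

804.3 Pa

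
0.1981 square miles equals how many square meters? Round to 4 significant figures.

1 mi² = 2.58999e+6 m².
So 0.1981 × 2.58999e+6 ≈ 513100 m².

513100 m²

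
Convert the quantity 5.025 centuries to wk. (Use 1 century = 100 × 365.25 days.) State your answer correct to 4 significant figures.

26220 weeks

1 century = 5217.86 wk.
5.025 × 5217.86 ≈ 26220 wk.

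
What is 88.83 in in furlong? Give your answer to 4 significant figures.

1 in = 0.000126263 furlong.
Then 88.83 × 0.000126263 ≈ 0.01122 furlong.

0.01122 furlongs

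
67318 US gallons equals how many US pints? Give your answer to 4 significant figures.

1 US gal = 8.00000 US pints.
Thus 67318 × 8.00000 ≈ 538500 US pt.

538500 US pints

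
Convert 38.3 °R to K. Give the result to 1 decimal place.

21.3 K

°R = K × 9/5.
Applying the formula gives 21.3 K.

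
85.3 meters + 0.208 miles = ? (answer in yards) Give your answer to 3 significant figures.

85.3 m = 93.2852 yd and 0.208 mi = 366.080 yd.
93.2852 + 366.080 ≈ 459 yd.

459 yards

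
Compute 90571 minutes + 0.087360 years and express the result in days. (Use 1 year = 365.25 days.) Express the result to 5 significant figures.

94.805 d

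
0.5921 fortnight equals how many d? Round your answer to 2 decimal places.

1 fortnight = 14.0000 d.
Thus 0.5921 × 14.0000 ≈ 8.29 d.

8.29 d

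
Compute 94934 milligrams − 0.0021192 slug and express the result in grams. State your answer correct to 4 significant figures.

94934 mg = 94.9340 g and 0.0021192 slug = 30.9274 g.
94.9340 − 30.9274 ≈ 64.01 g.

64.01 grams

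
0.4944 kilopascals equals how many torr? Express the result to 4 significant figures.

3.708 torr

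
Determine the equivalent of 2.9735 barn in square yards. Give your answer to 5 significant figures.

3.5563 × 10^-28 square yards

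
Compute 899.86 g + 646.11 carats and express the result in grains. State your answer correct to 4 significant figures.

15880 gr

899.86 g = 13887.0 gr and 646.11 ct = 1994.20 gr.
13887.0 + 1994.20 ≈ 15880 gr.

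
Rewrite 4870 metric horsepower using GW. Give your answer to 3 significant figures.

1 metric horsepower = 7.35499e-7 GW.
Thus 4870 × 7.35499e-7 ≈ 0.00358 GW.

0.00358 gigawatts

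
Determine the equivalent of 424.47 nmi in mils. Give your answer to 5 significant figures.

3.0950e+10 mils

1 nmi = 7.29134e+7 mils.
So 424.47 × 7.29134e+7 ≈ 3.0950e+10 mil.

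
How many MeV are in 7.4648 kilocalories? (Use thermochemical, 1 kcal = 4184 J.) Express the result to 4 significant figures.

1 kilocalorie = 2.61145 × 10^16 MeV.
7.4648 × 2.61145 × 10^16 ≈ 1.949 × 10^17 MeV.

1.949 × 10^17 MeV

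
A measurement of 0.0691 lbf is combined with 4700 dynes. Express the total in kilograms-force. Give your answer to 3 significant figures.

0.0691 lbf = 0.0313432 kgf and 4700 dyn = 0.00479267 kgf.
0.0313432 + 0.00479267 ≈ 0.0361 kgf.

0.0361 kgf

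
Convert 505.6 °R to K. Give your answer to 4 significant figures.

280.9 K

°R = K × 9/5.
Applying the formula gives 280.9 K.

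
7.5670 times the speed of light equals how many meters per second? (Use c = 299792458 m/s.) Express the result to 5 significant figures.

2.2685e+9 meters per second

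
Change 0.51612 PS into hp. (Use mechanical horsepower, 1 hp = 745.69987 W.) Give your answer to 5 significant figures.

1 metric horsepower = 0.986320 hp.
Then 0.51612 × 0.986320 ≈ 0.50906 hp.

0.50906 hp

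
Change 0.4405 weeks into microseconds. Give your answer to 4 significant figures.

1 wk = 6.04800 × 10^11 μs.
0.4405 × 6.04800 × 10^11 ≈ 2.664 × 10^11 μs.

2.664 × 10^11 μs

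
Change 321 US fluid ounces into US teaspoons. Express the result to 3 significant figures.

1930 US tsp

1 US fluid ounce = 6.00000 US teaspoons.
Then 321 × 6.00000 ≈ 1930 US tsp.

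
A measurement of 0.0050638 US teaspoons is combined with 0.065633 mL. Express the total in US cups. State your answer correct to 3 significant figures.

0.0050638 US tsp = 0.000105496 US cup and 0.065633 mL = 0.000277414 US cup.
0.000105496 + 0.000277414 ≈ 0.000383 US cup.

0.000383 US cup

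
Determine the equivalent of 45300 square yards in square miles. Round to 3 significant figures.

1 yd² = 3.22831e-7 mi².
Thus 45300 × 3.22831e-7 ≈ 0.0146 mi².

0.0146 mi²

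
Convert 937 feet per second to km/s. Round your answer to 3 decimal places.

0.286 kilometers per second

1 foot per second = 0.000304800 km/s.
Then 937 × 0.000304800 ≈ 0.286 km/s.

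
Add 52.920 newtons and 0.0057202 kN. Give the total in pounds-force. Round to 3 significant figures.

13.2 pounds-force

52.920 N = 11.8969 lbf and 0.0057202 kN = 1.28595 lbf.
11.8969 + 1.28595 ≈ 13.2 lbf.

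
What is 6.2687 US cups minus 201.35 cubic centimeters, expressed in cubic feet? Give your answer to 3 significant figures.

0.0453 cubic feet

6.2687 US cup = 0.0523752 ft³ and 201.35 cm³ = 0.00711061 ft³.
0.0523752 − 0.00711061 ≈ 0.0453 ft³.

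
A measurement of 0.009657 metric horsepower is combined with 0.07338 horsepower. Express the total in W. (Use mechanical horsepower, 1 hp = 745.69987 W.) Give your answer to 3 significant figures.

0.009657 PS = 7.10271 W and 0.07338 hp = 54.7195 W.
7.10271 + 54.7195 ≈ 61.8 W.

61.8 W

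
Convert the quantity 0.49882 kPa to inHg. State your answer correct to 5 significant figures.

1 kPa = 0.295300 inHg.
So 0.49882 × 0.295300 ≈ 0.14730 inHg.

0.14730 inches of mercury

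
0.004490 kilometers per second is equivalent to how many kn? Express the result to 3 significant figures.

8.73 kn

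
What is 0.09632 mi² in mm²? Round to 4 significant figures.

1 mi² = 2.58999 × 10^12 mm².
So 0.09632 × 2.58999 × 10^12 ≈ 2.495 × 10^11 mm².

2.495 × 10^11 mm²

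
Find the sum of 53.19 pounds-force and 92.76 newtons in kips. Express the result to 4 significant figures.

53.19 lbf = 0.0531900 kip and 92.76 N = 0.0208533 kip.
0.0531900 + 0.0208533 ≈ 0.07404 kip.

0.07404 kips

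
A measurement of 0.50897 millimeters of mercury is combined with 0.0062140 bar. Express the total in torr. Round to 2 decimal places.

0.50897 mmHg = 0.508970 torr and 0.0062140 bar = 4.66088 torr.
0.508970 + 4.66088 ≈ 5.17 torr.

5.17 torr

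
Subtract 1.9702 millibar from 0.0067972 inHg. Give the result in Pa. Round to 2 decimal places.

0.0067972 inHg = 23.0180 Pa and 1.9702 mbar = 197.020 Pa.
23.0180 − 197.020 ≈ -174.00 Pa.

-174.00 Pa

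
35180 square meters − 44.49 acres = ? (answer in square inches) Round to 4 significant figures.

35180 m² = 5.45291e+7 in² and 44.49 acre = 2.79070e+8 in².
5.45291e+7 − 2.79070e+8 ≈ -2.245e+8 in².

-2.245e+8 in²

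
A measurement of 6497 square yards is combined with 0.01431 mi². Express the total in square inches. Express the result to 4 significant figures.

6.587 × 10^7 in²

6497 yd² = 8.42011 × 10^6 in² and 0.01431 mi² = 5.74473 × 10^7 in².
8.42011 × 10^6 + 5.74473 × 10^7 ≈ 6.587 × 10^7 in².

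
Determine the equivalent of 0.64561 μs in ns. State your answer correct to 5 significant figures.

1 μs = 1000.00 ns.
Then 0.64561 × 1000.00 ≈ 645.61 ns.

645.61 nanoseconds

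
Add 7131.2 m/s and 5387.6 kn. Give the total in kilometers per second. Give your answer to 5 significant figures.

7131.2 m/s = 7.13120 km/s and 5387.6 kn = 2.77162 km/s.
7.13120 + 2.77162 ≈ 9.9028 km/s.

9.9028 km/s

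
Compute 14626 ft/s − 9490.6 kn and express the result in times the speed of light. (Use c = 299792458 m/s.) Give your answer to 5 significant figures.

14626 ft/s = 1.48703e-5 c and 9490.6 kn = 1.62859e-5 c.
1.48703e-5 − 1.62859e-5 ≈ -1.4156e-6 c.

-1.4156e-6 times the speed of light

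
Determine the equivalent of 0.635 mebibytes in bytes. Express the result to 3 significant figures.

666000 B

1 MiB = 1.04858e+6 B.
So 0.635 × 1.04858e+6 ≈ 666000 B.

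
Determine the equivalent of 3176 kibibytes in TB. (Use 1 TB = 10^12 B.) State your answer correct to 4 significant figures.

3.252e-6 TB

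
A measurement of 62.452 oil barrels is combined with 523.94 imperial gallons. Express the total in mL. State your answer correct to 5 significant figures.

62.452 bbl = 9.92907e+6 mL and 523.94 imp gal = 2.38188e+6 mL.
9.92907e+6 + 2.38188e+6 ≈ 1.2311e+7 mL.

1.2311e+7 milliliters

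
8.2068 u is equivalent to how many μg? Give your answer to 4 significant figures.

1 u = 1.66054 × 10^-18 μg.
Thus 8.2068 × 1.66054 × 10^-18 ≈ 1.363 × 10^-17 μg.

1.363 × 10^-17 μg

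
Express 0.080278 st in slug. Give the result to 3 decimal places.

0.035 slug

1 st = 0.435133 slug.
Then 0.080278 × 0.435133 ≈ 0.035 slug.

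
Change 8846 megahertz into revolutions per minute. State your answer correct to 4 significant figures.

5.308 × 10^11 rpm

1 MHz = 6.00000 × 10^7 rpm.
Then 8846 × 6.00000 × 10^7 ≈ 5.308 × 10^11 rpm.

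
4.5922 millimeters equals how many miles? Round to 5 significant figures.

2.8535e-6 mi

1 millimeter = 6.21371e-7 miles.
So 4.5922 × 6.21371e-7 ≈ 2.8535e-6 mi.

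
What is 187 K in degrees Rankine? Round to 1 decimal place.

336.6 °R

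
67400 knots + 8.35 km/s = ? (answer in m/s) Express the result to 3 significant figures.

43000 m/s

67400 kn = 34673.6 m/s and 8.35 km/s = 8350.00 m/s.
34673.6 + 8350.00 ≈ 43000 m/s.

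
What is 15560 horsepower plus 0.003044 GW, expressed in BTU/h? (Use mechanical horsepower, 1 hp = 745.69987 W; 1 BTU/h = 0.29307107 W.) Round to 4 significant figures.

15560 hp = 3.95914 × 10^7 BTU/h and 0.003044 GW = 1.03866 × 10^7 BTU/h.
3.95914 × 10^7 + 1.03866 × 10^7 ≈ 4.998 × 10^7 BTU/h.

4.998 × 10^7 BTU/h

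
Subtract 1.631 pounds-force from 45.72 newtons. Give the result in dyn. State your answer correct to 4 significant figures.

45.72 N = 4.57200 × 10^6 dyn and 1.631 lbf = 725505 dyn.
4.57200 × 10^6 − 725505 ≈ 3.846 × 10^6 dyn.

3.846 × 10^6 dyn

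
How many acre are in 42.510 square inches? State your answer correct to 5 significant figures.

6.7771e-6 acre

1 in² = 1.59423e-7 acre.
So 42.510 × 1.59423e-7 ≈ 6.7771e-6 acre.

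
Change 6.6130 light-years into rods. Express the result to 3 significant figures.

1.24e+16 rod

1 ly = 1.88116e+15 rods.
Then 6.6130 × 1.88116e+15 ≈ 1.24e+16 rod.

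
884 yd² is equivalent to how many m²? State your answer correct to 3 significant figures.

739 square meters

1 square yard = 0.836127 square meters.
So 884 × 0.836127 ≈ 739 m².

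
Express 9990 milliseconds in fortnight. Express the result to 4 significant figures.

1 ms = 8.26720e-10 fortnight.
Thus 9990 × 8.26720e-10 ≈ 8.259e-6 fortnight.

8.259e-6 fortnight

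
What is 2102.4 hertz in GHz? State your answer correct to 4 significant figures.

2.102 × 10^-6 GHz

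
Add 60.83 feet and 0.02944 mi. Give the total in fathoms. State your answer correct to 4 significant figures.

60.83 ft = 10.1383 fathom and 0.02944 mi = 25.9072 fathom.
10.1383 + 25.9072 ≈ 36.05 fathom.

36.05 fathom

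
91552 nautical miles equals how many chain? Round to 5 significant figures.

8.4285e+6 chains

1 nautical mile = 92.0624 chains.
Then 91552 × 92.0624 ≈ 8.4285e+6 chain.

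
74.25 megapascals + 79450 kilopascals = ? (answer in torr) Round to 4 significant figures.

74.25 MPa = 556921 torr and 79450 kPa = 595924 torr.
556921 + 595924 ≈ 1.153e+6 torr.

1.153e+6 torr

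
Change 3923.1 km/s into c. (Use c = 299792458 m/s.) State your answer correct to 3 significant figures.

1 km/s = 3.33564 × 10^-6 times the speed of light.
Thus 3923.1 × 3.33564 × 10^-6 ≈ 0.0131 c.

0.0131 times the speed of light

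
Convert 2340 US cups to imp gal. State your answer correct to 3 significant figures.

1 US cup = 0.0520421 imperial gallons.
Thus 2340 × 0.0520421 ≈ 122 imp gal.

122 imp gal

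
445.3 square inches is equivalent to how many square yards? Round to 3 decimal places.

0.344 yd²

1 in² = 0.000771605 square yards.
Then 445.3 × 0.000771605 ≈ 0.344 yd².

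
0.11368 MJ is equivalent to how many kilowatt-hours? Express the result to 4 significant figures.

1 megajoule = 0.277778 kilowatt-hours.
0.11368 × 0.277778 ≈ 0.03158 kWh.

0.03158 kilowatt-hours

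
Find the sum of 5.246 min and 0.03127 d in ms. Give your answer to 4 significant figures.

3.016e+6 ms

5.246 min = 314760 ms and 0.03127 d = 2.70173e+6 ms.
314760 + 2.70173e+6 ≈ 3.016e+6 ms.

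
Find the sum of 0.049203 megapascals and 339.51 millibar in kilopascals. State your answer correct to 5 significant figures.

0.049203 MPa = 49.2030 kPa and 339.51 mbar = 33.9510 kPa.
49.2030 + 33.9510 ≈ 83.154 kPa.

83.154 kilopascals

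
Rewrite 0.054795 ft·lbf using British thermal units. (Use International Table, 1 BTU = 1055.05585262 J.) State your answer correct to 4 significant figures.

7.042e-5 BTU

1 foot-pound = 0.00128507 BTU.
Then 0.054795 × 0.00128507 ≈ 7.042e-5 BTU.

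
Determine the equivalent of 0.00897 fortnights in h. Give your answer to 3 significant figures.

1 fortnight = 336.000 h.
So 0.00897 × 336.000 ≈ 3.01 h.

3.01 hours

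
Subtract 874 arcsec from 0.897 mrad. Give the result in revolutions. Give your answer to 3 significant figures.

-0.000532 revolutions

0.897 mrad = 0.000142762 rev and 874 arcsec = 0.000674383 rev.
0.000142762 − 0.000674383 ≈ -0.000532 rev.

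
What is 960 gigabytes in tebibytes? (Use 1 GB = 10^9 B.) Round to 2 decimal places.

1 GB = 0.000909495 TiB.
960 × 0.000909495 ≈ 0.87 TiB.

0.87 tebibytes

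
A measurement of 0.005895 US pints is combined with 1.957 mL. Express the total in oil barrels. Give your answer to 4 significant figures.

2.985 × 10^-5 oil barrels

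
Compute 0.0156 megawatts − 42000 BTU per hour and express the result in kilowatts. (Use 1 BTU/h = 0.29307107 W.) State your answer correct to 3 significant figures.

3.29 kilowatts

0.0156 MW = 15.6000 kW and 42000 BTU/h = 12.3090 kW.
15.6000 − 12.3090 ≈ 3.29 kW.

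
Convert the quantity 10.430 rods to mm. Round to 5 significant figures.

52455 millimeters

1 rod = 5029.20 mm.
Then 10.430 × 5029.20 ≈ 52455 mm.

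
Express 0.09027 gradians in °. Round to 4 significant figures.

1 gradian = 0.900000 °.
0.09027 × 0.900000 ≈ 0.08124 °.

0.08124 °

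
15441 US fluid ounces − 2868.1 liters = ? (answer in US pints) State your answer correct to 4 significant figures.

-5096 US pt

15441 US fl oz = 965.0625 US pt and 2868.1 L = 6061.375 US pt.
965.0625 − 6061.375 ≈ -5096 US pt.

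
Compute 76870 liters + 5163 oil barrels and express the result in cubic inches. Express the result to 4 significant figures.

76870 L = 4.69090e+6 in³ and 5163 bbl = 5.00914e+7 in³.
4.69090e+6 + 5.00914e+7 ≈ 5.478e+7 in³.

5.478e+7 cubic inches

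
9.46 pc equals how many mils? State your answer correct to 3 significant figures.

1 parsec = 1.21483e+21 mils.
9.46 × 1.21483e+21 ≈ 1.15e+22 mil.

1.15e+22 mil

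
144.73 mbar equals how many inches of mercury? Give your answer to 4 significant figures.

4.274 inches of mercury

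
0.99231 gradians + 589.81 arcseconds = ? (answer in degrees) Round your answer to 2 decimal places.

0.99231 grad = 0.893079 ° and 589.81 arcsec = 0.163836 °.
0.893079 + 0.163836 ≈ 1.06 °.

1.06 °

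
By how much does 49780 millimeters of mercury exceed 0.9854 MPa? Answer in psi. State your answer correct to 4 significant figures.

819.7 pounds per square inch

49780 mmHg = 962.585 psi and 0.9854 MPa = 142.920 psi.
962.585 − 142.920 ≈ 819.7 psi.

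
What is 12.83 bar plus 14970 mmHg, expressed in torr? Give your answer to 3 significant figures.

24600 torr

12.83 bar = 9623.29 torr and 14970 mmHg = 14970.0 torr.
9623.29 + 14970.0 ≈ 24600 torr.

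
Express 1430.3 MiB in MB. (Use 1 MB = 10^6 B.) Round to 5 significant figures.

1 MiB = 1.04858 megabytes.
Thus 1430.3 × 1.04858 ≈ 1499.8 MB.

1499.8 megabytes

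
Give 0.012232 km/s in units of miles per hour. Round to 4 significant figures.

27.36 mph

1 kilometer per second = 2236.94 miles per hour.
Then 0.012232 × 2236.94 ≈ 27.36 mph.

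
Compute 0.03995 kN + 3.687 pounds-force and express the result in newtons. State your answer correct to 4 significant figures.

0.03995 kN = 39.9500 N and 3.687 lbf = 16.4006 N.
39.9500 + 16.4006 ≈ 56.35 N.

56.35 newtons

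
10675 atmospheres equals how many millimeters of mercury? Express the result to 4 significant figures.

8.113 × 10^6 millimeters of mercury

1 atm = 760.000 mmHg.
Then 10675 × 760.000 ≈ 8.113 × 10^6 mmHg.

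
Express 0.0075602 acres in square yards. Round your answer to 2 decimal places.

1 acre = 4840.00 yd².
Thus 0.0075602 × 4840.00 ≈ 36.59 yd².

36.59 square yards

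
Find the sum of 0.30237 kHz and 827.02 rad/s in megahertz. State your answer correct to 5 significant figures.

0.30237 kHz = 0.000302370 MHz and 827.02 rad/s = 0.000131624 MHz.
0.000302370 + 0.000131624 ≈ 0.00043399 MHz.

0.00043399 megahertz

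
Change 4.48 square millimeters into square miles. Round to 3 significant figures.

1 square millimeter = 3.86102e-13 mi².
Then 4.48 × 3.86102e-13 ≈ 1.73e-12 mi².

1.73e-12 square miles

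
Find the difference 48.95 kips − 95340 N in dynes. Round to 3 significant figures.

1.22 × 10^10 dyn

48.95 kip = 2.17740 × 10^10 dyn and 95340 N = 9.53400 × 10^9 dyn.
2.17740 × 10^10 − 9.53400 × 10^9 ≈ 1.22 × 10^10 dyn.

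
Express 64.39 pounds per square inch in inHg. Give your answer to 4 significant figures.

131.1 inHg

1 psi = 2.03602 inHg.
So 64.39 × 2.03602 ≈ 131.1 inHg.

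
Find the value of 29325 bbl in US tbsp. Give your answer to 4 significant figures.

3.153e+8 US tbsp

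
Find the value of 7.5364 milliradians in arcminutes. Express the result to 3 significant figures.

25.9 arcmin

1 milliradian = 3.43775 arcminutes.
Thus 7.5364 × 3.43775 ≈ 25.9 arcmin.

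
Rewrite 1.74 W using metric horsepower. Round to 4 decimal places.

1 W = 0.00135962 metric horsepower.
Then 1.74 × 0.00135962 ≈ 0.0024 PS.

0.0024 PS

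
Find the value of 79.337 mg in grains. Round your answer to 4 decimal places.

1 milligram = 0.0154324 gr.
Thus 79.337 × 0.0154324 ≈ 1.2244 gr.

1.2244 gr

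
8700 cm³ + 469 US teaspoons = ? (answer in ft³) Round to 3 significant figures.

8700 cm³ = 0.307238 ft³ and 469 US tsp = 0.0816357 ft³.
0.307238 + 0.0816357 ≈ 0.389 ft³.

0.389 cubic feet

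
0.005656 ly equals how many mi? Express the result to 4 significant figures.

3.325 × 10^10 miles

1 light-year = 5.87863 × 10^12 mi.
0.005656 × 5.87863 × 10^12 ≈ 3.325 × 10^10 mi.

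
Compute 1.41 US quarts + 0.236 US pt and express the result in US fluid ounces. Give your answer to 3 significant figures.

1.41 US qt = 45.1200 US fl oz and 0.236 US pt = 3.77600 US fl oz.
45.1200 + 3.77600 ≈ 48.9 US fl oz.

48.9 US fluid ounces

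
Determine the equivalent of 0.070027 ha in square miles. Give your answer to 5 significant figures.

1 hectare = 0.00386102 mi².
Thus 0.070027 × 0.00386102 ≈ 0.00027038 mi².

0.00027038 square miles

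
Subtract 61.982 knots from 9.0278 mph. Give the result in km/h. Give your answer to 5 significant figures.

-100.26 kilometers per hour

9.0278 mph = 14.5288 km/h and 61.982 kn = 114.791 km/h.
14.5288 − 114.791 ≈ -100.26 km/h.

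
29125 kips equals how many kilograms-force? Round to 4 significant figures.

1.321 × 10^7 kgf

1 kip = 453.592 kgf.
29125 × 453.592 ≈ 1.321 × 10^7 kgf.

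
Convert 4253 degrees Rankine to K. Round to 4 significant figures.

2363 kelvins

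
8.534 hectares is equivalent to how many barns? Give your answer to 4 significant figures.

8.534e+32 barns

1 hectare = 1.00000e+32 barns.
Thus 8.534 × 1.00000e+32 ≈ 8.534e+32 barn.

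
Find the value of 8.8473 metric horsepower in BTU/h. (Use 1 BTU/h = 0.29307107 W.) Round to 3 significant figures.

22200 BTU/h

1 metric horsepower = 2509.63 BTU/h.
Thus 8.8473 × 2509.63 ≈ 22200 BTU/h.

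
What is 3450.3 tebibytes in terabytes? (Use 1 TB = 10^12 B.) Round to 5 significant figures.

1 TiB = 1.09951 TB.
So 3450.3 × 1.09951 ≈ 3793.6 TB.

3793.6 terabytes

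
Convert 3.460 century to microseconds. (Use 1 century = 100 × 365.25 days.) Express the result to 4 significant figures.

1 century = 3.15576 × 10^15 μs.
3.460 × 3.15576 × 10^15 ≈ 1.092 × 10^16 μs.

1.092 × 10^16 microseconds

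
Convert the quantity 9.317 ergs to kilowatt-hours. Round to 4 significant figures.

1 erg = 2.77778e-14 kWh.
So 9.317 × 2.77778e-14 ≈ 2.588e-13 kWh.

2.588e-13 kWh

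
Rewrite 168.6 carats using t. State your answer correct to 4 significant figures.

3.372e-5 t

1 carat = 2.00000e-7 metric tons.
Thus 168.6 × 2.00000e-7 ≈ 3.372e-5 t.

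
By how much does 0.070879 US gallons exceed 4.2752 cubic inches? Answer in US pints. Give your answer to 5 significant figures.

0.070879 US gal = 0.567032 US pt and 4.2752 in³ = 0.148059 US pt.
0.567032 − 0.148059 ≈ 0.41897 US pt.

0.41897 US pt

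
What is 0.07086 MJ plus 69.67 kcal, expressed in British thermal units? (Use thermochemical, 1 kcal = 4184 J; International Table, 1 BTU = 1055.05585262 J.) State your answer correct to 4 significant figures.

0.07086 MJ = 67.1623 BTU and 69.67 kcal = 276.288 BTU.
67.1623 + 276.288 ≈ 343.5 BTU.

343.5 BTU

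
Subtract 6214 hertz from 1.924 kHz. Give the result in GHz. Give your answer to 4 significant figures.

-4.290e-6 GHz

1.924 kHz = 1.92400e-6 GHz and 6214 Hz = 6.21400e-6 GHz.
1.92400e-6 − 6.21400e-6 ≈ -4.290e-6 GHz.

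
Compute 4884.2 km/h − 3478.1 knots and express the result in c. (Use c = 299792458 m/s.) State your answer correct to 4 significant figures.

4884.2 km/h = 4.52554e-6 c and 3478.1 kn = 5.96843e-6 c.
4.52554e-6 − 5.96843e-6 ≈ -1.443e-6 c.

-1.443e-6 times the speed of light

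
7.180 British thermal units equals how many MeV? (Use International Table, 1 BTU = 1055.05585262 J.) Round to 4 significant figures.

1 BTU = 6.58514e+15 megaelectronvolts.
7.180 × 6.58514e+15 ≈ 4.728e+16 MeV.

4.728e+16 MeV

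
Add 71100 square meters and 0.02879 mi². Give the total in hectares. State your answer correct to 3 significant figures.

14.6 hectares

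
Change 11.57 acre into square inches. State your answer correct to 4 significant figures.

7.257 × 10^7 square inches

1 acre = 6.27264 × 10^6 in².
Thus 11.57 × 6.27264 × 10^6 ≈ 7.257 × 10^7 in².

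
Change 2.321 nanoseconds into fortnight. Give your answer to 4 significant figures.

1 nanosecond = 8.26720 × 10^-16 fortnight.
2.321 × 8.26720 × 10^-16 ≈ 1.919 × 10^-15 fortnight.

1.919 × 10^-15 fortnight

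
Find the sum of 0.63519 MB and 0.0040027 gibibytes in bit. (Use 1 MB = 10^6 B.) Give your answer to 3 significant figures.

3.95 × 10^7 bit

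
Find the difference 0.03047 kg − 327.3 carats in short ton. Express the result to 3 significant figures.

0.03047 kg = 3.35874e-5 short ton and 327.3 ct = 7.21573e-5 short ton.
3.35874e-5 − 7.21573e-5 ≈ -3.86e-5 short ton.

-3.86e-5 short tons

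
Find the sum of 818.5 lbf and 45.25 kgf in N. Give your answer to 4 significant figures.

4085 N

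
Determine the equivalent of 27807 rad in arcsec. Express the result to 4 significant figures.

1 radian = 206265 arcseconds.
27807 × 206265 ≈ 5.736 × 10^9 arcsec.

5.736 × 10^9 arcsec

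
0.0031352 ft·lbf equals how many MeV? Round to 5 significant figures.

2.6531 × 10^10 MeV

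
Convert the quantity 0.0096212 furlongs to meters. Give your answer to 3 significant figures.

1 furlong = 201.168 m.
Thus 0.0096212 × 201.168 ≈ 1.94 m.

1.94 m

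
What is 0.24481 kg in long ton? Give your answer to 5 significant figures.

1 kilogram = 0.000984207 long tons.
So 0.24481 × 0.000984207 ≈ 0.00024094 long ton.

0.00024094 long tons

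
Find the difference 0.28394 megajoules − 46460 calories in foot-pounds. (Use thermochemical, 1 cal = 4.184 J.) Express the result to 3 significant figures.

66000 foot-pounds

0.28394 MJ = 209423 ft·lbf and 46460 cal = 143374 ft·lbf.
209423 − 143374 ≈ 66000 ft·lbf.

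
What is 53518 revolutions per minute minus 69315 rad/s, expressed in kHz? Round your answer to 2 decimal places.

53518 rpm = 0.891967 kHz and 69315 rad/s = 11.0318 kHz.
0.891967 − 11.0318 ≈ -10.14 kHz.

-10.14 kilohertz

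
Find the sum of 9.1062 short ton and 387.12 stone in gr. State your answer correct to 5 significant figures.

1.6542e+8 grains

9.1062 short ton = 1.27487e+8 gr and 387.12 st = 3.79378e+7 gr.
1.27487e+8 + 3.79378e+7 ≈ 1.6542e+8 gr.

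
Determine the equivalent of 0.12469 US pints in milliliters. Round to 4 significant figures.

1 US pt = 473.176 milliliters.
Thus 0.12469 × 473.176 ≈ 59.00 mL.

59.00 milliliters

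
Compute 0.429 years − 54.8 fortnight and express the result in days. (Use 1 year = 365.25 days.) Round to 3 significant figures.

-611 d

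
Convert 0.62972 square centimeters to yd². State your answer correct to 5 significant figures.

7.5314 × 10^-5 square yards

1 square centimeter = 0.000119599 yd².
0.62972 × 0.000119599 ≈ 7.5314 × 10^-5 yd².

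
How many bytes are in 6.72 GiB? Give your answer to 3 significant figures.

1 gibibyte = 1.07374 × 10^9 B.
So 6.72 × 1.07374 × 10^9 ≈ 7.22 × 10^9 B.

7.22 × 10^9 bytes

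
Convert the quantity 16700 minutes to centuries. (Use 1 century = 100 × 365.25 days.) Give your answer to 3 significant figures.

1 minute = 1.90129e-8 century.
16700 × 1.90129e-8 ≈ 0.000318 century.

0.000318 centuries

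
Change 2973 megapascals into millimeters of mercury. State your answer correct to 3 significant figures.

1 megapascal = 7500.62 mmHg.
Then 2973 × 7500.62 ≈ 2.23e+7 mmHg.

2.23e+7 millimeters of mercury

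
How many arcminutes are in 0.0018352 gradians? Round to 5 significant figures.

1 gradian = 54.0000 arcmin.
So 0.0018352 × 54.0000 ≈ 0.099101 arcmin.

0.099101 arcminutes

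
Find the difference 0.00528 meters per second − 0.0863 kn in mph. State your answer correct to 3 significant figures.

-0.0875 miles per hour

0.00528 m/s = 0.0118110 mph and 0.0863 kn = 0.0993123 mph.
0.0118110 − 0.0993123 ≈ -0.0875 mph.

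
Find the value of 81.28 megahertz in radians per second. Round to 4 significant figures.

1 megahertz = 6.28319e+6 rad/s.
Thus 81.28 × 6.28319e+6 ≈ 5.107e+8 rad/s.

5.107e+8 radians per second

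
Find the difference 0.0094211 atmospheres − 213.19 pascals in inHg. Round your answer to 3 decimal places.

0.0094211 atm = 0.281891 inHg and 213.19 Pa = 0.0629550 inHg.
0.281891 − 0.0629550 ≈ 0.219 inHg.

0.219 inches of mercury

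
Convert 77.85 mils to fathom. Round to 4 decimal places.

1 mil = 1.38889 × 10^-5 fathom.
77.85 × 1.38889 × 10^-5 ≈ 0.0011 fathom.

0.0011 fathom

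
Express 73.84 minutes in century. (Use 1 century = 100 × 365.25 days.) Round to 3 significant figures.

1 min = 1.90129e-8 centuries.
Thus 73.84 × 1.90129e-8 ≈ 1.40e-6 century.

1.40e-6 centuries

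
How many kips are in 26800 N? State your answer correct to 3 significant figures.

6.02 kip

1 newton = 0.000224809 kip.
Thus 26800 × 0.000224809 ≈ 6.02 kip.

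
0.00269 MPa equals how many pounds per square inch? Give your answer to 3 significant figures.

1 MPa = 145.038 pounds per square inch.
So 0.00269 × 145.038 ≈ 0.390 psi.

0.390 pounds per square inch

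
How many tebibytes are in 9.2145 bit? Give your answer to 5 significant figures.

1 bit = 1.13687 × 10^-13 tebibytes.
9.2145 × 1.13687 × 10^-13 ≈ 1.0476 × 10^-12 TiB.

1.0476 × 10^-12 tebibytes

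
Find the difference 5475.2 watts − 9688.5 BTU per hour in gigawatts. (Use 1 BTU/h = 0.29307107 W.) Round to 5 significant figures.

2.6358 × 10^-6 GW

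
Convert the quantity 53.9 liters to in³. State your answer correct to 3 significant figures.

3290 cubic inches

1 L = 61.0237 in³.
So 53.9 × 61.0237 ≈ 3290 in³.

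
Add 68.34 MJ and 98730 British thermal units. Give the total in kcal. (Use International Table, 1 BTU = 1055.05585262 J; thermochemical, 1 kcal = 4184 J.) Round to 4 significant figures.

41230 kilocalories

68.34 MJ = 16333.7 kcal and 98730 BTU = 24896.2 kcal.
16333.7 + 24896.2 ≈ 41230 kcal.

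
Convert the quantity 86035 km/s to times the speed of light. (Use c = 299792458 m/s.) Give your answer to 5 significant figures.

1 kilometer per second = 3.33564 × 10^-6 c.
86035 × 3.33564 × 10^-6 ≈ 0.28698 c.

0.28698 times the speed of light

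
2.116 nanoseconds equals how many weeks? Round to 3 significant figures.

3.50e-15 weeks

1 nanosecond = 1.65344e-15 wk.
2.116 × 1.65344e-15 ≈ 3.50e-15 wk.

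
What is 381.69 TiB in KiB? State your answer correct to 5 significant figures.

1 tebibyte = 1.07374 × 10^9 KiB.
381.69 × 1.07374 × 10^9 ≈ 4.0984 × 10^11 KiB.

4.0984 × 10^11 KiB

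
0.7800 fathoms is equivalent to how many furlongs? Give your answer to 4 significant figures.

0.007091 furlong

1 fathom = 0.00909091 furlongs.
Thus 0.7800 × 0.00909091 ≈ 0.007091 furlong.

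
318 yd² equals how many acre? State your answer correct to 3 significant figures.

1 yd² = 0.000206612 acre.
Thus 318 × 0.000206612 ≈ 0.0657 acre.

0.0657 acres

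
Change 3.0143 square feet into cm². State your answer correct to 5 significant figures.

2800.4 cm²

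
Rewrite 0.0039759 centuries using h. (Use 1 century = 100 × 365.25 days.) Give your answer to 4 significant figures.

3485 h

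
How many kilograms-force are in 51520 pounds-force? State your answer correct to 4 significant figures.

23370 kgf

1 pound-force = 0.453592 kilograms-force.
Then 51520 × 0.453592 ≈ 23370 kgf.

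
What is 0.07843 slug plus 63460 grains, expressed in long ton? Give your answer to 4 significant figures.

0.07843 slug = 0.00112652 long ton and 63460 gr = 0.00404719 long ton.
0.00112652 + 0.00404719 ≈ 0.005174 long ton.

0.005174 long ton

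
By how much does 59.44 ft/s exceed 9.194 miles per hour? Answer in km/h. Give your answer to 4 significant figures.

50.43 km/h

59.44 ft/s = 65.2223 km/h and 9.194 mph = 14.7963 km/h.
65.2223 − 14.7963 ≈ 50.43 km/h.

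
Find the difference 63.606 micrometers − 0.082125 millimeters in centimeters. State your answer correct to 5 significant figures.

63.606 μm = 0.00636060 cm and 0.082125 mm = 0.00821250 cm.
0.00636060 − 0.00821250 ≈ -0.0018519 cm.

-0.0018519 centimeters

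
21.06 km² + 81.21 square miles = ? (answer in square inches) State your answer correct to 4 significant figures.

3.587e+11 in²

21.06 km² = 3.26431e+10 in² and 81.21 mi² = 3.26017e+11 in².
3.26431e+10 + 3.26017e+11 ≈ 3.587e+11 in².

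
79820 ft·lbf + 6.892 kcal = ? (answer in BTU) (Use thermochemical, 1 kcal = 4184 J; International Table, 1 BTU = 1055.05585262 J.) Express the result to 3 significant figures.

130 British thermal units

79820 ft·lbf = 102.574 BTU and 6.892 kcal = 27.3314 BTU.
102.574 + 27.3314 ≈ 130 BTU.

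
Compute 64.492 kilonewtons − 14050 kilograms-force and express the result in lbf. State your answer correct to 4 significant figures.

64.492 kN = 14498.4 lbf and 14050 kgf = 30974.9 lbf.
14498.4 − 30974.9 ≈ -16480 lbf.

-16480 pounds-force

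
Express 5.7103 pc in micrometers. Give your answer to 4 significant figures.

1.762 × 10^23 μm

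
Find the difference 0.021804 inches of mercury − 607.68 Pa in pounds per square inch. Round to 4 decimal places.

0.021804 inHg = 0.0107091 psi and 607.68 Pa = 0.0881365 psi.
0.0107091 − 0.0881365 ≈ -0.0774 psi.

-0.0774 pounds per square inch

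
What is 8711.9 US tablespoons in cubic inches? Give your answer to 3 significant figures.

1 US tbsp = 0.902344 in³.
Thus 8711.9 × 0.902344 ≈ 7860 in³.

7860 cubic inches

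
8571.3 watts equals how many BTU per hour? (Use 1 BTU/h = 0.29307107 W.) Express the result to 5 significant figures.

29246 BTU/h

1 watt = 3.41214 BTU/h.
So 8571.3 × 3.41214 ≈ 29246 BTU/h.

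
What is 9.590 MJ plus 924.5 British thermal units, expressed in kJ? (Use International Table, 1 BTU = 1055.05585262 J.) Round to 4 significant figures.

10570 kilojoules

9.590 MJ = 9590.00 kJ and 924.5 BTU = 975.399 kJ.
9590.00 + 975.399 ≈ 10570 kJ.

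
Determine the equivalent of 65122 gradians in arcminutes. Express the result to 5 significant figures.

3.5166e+6 arcmin

1 gradian = 54.0000 arcminutes.
Then 65122 × 54.0000 ≈ 3.5166e+6 arcmin.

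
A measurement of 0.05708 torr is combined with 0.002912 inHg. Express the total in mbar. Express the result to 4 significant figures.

0.1747 millibar

0.05708 torr = 0.0761004 mbar and 0.002912 inHg = 0.0986116 mbar.
0.0761004 + 0.0986116 ≈ 0.1747 mbar.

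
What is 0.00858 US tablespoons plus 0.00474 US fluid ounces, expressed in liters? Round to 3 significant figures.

0.000267 liters

0.00858 US tbsp = 0.000126870 L and 0.00474 US fl oz = 0.000140179 L.
0.000126870 + 0.000140179 ≈ 0.000267 L.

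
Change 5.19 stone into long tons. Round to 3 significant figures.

1 st = 0.00625000 long ton.
So 5.19 × 0.00625000 ≈ 0.0324 long ton.

0.0324 long ton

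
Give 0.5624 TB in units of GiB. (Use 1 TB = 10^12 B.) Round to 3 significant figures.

1 terabyte = 931.323 gibibytes.
Thus 0.5624 × 931.323 ≈ 524 GiB.

524 GiB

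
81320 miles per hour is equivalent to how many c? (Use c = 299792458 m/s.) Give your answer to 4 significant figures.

0.0001213 times the speed of light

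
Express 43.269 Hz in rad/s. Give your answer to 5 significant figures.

1 Hz = 6.28319 rad/s.
So 43.269 × 6.28319 ≈ 271.87 rad/s.

271.87 rad/s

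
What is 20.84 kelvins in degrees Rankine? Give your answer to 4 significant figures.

37.51 degrees Rankine

°R = K × 9/5.
Applying the formula gives 37.51 °R.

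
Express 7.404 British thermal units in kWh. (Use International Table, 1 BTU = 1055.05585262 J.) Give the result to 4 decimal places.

0.0022 kilowatt-hours

1 British thermal unit = 0.000293071 kWh.
Thus 7.404 × 0.000293071 ≈ 0.0022 kWh.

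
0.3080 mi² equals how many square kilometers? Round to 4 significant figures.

1 square mile = 2.58999 square kilometers.
Then 0.3080 × 2.58999 ≈ 0.7977 km².

0.7977 km²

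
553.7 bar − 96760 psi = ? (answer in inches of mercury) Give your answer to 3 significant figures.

553.7 bar = 16350.8 inHg and 96760 psi = 197005 inHg.
16350.8 − 197005 ≈ -181000 inHg.

-181000 inHg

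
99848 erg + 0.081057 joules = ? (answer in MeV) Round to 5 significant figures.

5.6824e+11 MeV

99848 erg = 6.23202e+10 MeV and 0.081057 J = 5.05918e+11 MeV.
6.23202e+10 + 5.05918e+11 ≈ 5.6824e+11 MeV.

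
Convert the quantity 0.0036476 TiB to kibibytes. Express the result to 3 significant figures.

3.92e+6 KiB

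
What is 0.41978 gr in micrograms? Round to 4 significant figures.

1 grain = 64798.9 μg.
So 0.41978 × 64798.9 ≈ 27200 μg.

27200 μg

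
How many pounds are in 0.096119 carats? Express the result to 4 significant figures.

4.238 × 10^-5 pounds

1 carat = 0.000440925 lb.
Then 0.096119 × 0.000440925 ≈ 4.238 × 10^-5 lb.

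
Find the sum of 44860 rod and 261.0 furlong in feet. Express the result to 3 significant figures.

912000 ft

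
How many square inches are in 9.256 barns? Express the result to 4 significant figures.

1.435 × 10^-24 in²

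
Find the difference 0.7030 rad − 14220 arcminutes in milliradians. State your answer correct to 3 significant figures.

-3430 mrad

0.7030 rad = 703.000 mrad and 14220 arcmin = 4136.43 mrad.
703.000 − 4136.43 ≈ -3430 mrad.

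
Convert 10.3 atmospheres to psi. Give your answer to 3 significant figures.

151 psi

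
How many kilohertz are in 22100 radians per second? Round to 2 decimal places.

1 rad/s = 0.000159155 kHz.
22100 × 0.000159155 ≈ 3.52 kHz.

3.52 kilohertz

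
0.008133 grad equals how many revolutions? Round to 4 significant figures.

2.033e-5 rev

1 grad = 0.00250000 revolutions.
So 0.008133 × 0.00250000 ≈ 2.033e-5 rev.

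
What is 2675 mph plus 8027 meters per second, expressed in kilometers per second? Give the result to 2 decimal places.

9.22 km/s

2675 mph = 1.19583 km/s and 8027 m/s = 8.02700 km/s.
1.19583 + 8.02700 ≈ 9.22 km/s.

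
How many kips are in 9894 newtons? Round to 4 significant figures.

2.224 kip

1 N = 0.000224809 kip.
Then 9894 × 0.000224809 ≈ 2.224 kip.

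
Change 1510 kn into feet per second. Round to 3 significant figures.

2550 ft/s

1 knot = 1.68781 ft/s.
So 1510 × 1.68781 ≈ 2550 ft/s.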